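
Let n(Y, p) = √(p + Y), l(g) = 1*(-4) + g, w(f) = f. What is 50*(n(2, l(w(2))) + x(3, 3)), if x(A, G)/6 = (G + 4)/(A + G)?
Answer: 350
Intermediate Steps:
l(g) = -4 + g
x(A, G) = 6*(4 + G)/(A + G) (x(A, G) = 6*((G + 4)/(A + G)) = 6*((4 + G)/(A + G)) = 6*(4 + G)/(A + G))
n(Y, p) = √(Y + p)
50*(n(2, l(w(2))) + x(3, 3)) = 50*(√(2 + (-4 + 2)) + 6*(4 + 3)/(3 + 3)) = 50*(√(2 - 2) + 6*7/6) = 50*(√0 + 6*(⅙)*7) = 50*(0 + 7) = 50*7 = 350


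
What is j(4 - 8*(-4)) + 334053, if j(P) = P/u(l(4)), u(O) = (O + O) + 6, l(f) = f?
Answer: 2338389/7 ≈ 3.3406e+5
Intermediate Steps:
u(O) = 6 + 2*O (u(O) = 2*O + 6 = 6 + 2*O)
j(P) = P/14 (j(P) = P/(6 + 2*4) = P/(6 + 8) = P/14)
j(4 - 8*(-4)) + 334053 = (4 - 8*(-4))/14 + 334053 = (4 + 32)/14 + 334053 = (1/14)*36 + 334053 = 18/7 + 334053 = 2338389/7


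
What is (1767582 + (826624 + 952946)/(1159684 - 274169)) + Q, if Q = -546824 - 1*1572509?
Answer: -62295801439/177103 ≈ -3.5175e+5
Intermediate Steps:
Q = -2119333 (Q = -546824 - 1572509 = -2119333)
(1767582 + (826624 + 952946)/(1159684 - 274169)) + Q = (1767582 + (826624 + 952946)/(1159684 - 274169)) - 2119333 = (1767582 + 1779570/885515) - 2119333 = (1767582 + 1779570*(1/885515)) - 2119333 = (1767582 + 355914/177103) - 2119333 = 313044430860/177103 - 2119333 = -62295801439/177103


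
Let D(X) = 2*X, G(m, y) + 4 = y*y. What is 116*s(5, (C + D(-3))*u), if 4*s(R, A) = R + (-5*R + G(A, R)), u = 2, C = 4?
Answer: 29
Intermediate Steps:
G(m, y) = -4 + y² (G(m, y) = -4 + y*y = -4 + y²)
s(R, A) = -1 - R + R²/4 (s(R, A) = (R + (-5*R + (-4 + R²)))/4 = (R + (-4 + R² - 5*R))/4 = (-4 + R² - 4*R)/4 = -1 - R + R²/4)
116*s(5, (C + D(-3))*u) = 116*(-1 - 1*5 + (¼)*5²) = 116*(-1 - 5 + (¼)*25) = 116*(-1 - 5 + 25/4) = 116*(¼) = 29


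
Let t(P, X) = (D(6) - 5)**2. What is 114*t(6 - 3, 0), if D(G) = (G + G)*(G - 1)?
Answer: 344850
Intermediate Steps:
D(G) = 2*G*(-1 + G) (D(G) = (2*G)*(-1 + G) = 2*G*(-1 + G))
t(P, X) = 3025 (t(P, X) = (2*6*(-1 + 6) - 5)**2 = (2*6*5 - 5)**2 = (60 - 5)**2 = 55**2 = 3025)
114*t(6 - 3, 0) = 114*3025 = 344850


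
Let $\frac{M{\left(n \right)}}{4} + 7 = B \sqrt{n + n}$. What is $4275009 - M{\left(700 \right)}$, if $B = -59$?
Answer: $4275037 + 2360 \sqrt{14} \approx 4.2839 \cdot 10^{6}$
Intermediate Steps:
$M{\left(n \right)} = -28 - 236 \sqrt{2} \sqrt{n}$ ($M{\left(n \right)} = -28 + 4 \left(- 59 \sqrt{n + n}\right) = -28 + 4 \left(- 59 \sqrt{2 n}\right) = -28 + 4 \left(- 59 \sqrt{2} \sqrt{n}\right) = -28 - 236 \sqrt{2} \sqrt{n}$)
$4275009 - M{\left(700 \right)} = 4275009 - \left(-28 - 236 \sqrt{2} \sqrt{700}\right) = 4275009 - \left(-28 - 236 \sqrt{2} \cdot 10 \sqrt{7}\right) = 4275009 - \left(-28 - 2360 \sqrt{14}\right) = 4275009 + \left(28 + 2360 \sqrt{14}\right) = 4275037 + 2360 \sqrt{14}$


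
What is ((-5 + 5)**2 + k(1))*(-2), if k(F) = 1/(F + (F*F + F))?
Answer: -2/3 ≈ -0.66667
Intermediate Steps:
k(F) = 1/(F**2 + 2*F) (k(F) = 1/(F + (F**2 + F)) = 1/(F + (F + F**2)) = 1/(F**2 + 2*F))
((-5 + 5)**2 + k(1))*(-2) = ((-5 + 5)**2 + 1/(1*(2 + 1)))*(-2) = (0**2 + 1/3)*(-2) = (0 + 1*(1/3))*(-2) = (0 + 1/3)*(-2) = (1/3)*(-2) = -2/3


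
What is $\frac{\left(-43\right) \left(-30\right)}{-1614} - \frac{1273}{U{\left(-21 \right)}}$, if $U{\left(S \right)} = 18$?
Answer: $- \frac{346307}{4842} \approx -71.521$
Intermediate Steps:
$\frac{\left(-43\right) \left(-30\right)}{-1614} - \frac{1273}{U{\left(-21 \right)}} = \frac{\left(-43\right) \left(-30\right)}{-1614} - \frac{1273}{18} = 1290 \left(- \frac{1}{1614}\right) - \frac{1273}{18} = - \frac{215}{269} - \frac{1273}{18} = - \frac{346307}{4842}$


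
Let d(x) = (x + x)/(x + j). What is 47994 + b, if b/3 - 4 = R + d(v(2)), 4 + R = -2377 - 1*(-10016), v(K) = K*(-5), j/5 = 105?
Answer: 7303821/103 ≈ 70911.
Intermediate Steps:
j = 525 (j = 5*105 = 525)
v(K) = -5*K
d(x) = 2*x/(525 + x) (d(x) = (x + x)/(x + 525) = (2*x)/(525 + x) = 2*x/(525 + x))
R = 7635 (R = -4 + (-2377 - 1*(-10016)) = -4 + (-2377 + 10016) = -4 + 7639 = 7635)
b = 2360439/103 (b = 12 + 3*(7635 + 2*(-5*2)/(525 - 5*2)) = 12 + 3*(7635 + 2*(-10)/(525 - 10)) = 12 + 3*(7635 + 2*(-10)/515) = 12 + 3*(7635 + 2*(-10)*(1/515)) = 12 + 3*(7635 - 4/103) = 12 + 3*(786401/103) = 12 + 2359203/103 = 2360439/103 ≈ 22917.)
47994 + b = 47994 + 2360439/103 = 7303821/103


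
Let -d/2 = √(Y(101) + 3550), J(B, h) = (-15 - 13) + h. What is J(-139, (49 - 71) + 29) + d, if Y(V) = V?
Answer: -21 - 2*√3651 ≈ -141.85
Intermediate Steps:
J(B, h) = -28 + h
d = -2*√3651 (d = -2*√(101 + 3550) = -2*√3651 ≈ -120.85)
J(-139, (49 - 71) + 29) + d = (-28 + ((49 - 71) + 29)) - 2*√3651 = (-28 + (-22 + 29)) - 2*√3651 = (-28 + 7) - 2*√3651 = -21 - 2*√3651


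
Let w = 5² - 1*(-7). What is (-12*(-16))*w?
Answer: 6144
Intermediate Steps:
w = 32 (w = 25 + 7 = 32)
(-12*(-16))*w = -12*(-16)*32 = 192*32 = 6144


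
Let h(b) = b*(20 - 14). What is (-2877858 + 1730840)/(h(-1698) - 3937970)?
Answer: 573509/1974079 ≈ 0.29052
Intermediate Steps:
h(b) = 6*b (h(b) = b*6 = 6*b)
(-2877858 + 1730840)/(h(-1698) - 3937970) = (-2877858 + 1730840)/(6*(-1698) - 3937970) = -1147018/(-10188 - 3937970) = -1147018/(-3948158) = -1147018*(-1/3948158) = 573509/1974079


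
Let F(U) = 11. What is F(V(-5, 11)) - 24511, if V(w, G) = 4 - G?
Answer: -24500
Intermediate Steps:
F(V(-5, 11)) - 24511 = 11 - 24511 = -24500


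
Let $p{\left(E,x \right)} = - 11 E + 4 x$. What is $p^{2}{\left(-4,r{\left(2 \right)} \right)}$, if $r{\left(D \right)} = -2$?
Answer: $1296$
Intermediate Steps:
$p^{2}{\left(-4,r{\left(2 \right)} \right)} = \left(\left(-11\right) \left(-4\right) + 4 \left(-2\right)\right)^{2} = \left(44 - 8\right)^{2} = 36^{2} = 1296$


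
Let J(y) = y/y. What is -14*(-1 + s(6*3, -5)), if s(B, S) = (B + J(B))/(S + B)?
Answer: -84/13 ≈ -6.4615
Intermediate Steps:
J(y) = 1
s(B, S) = (1 + B)/(B + S) (s(B, S) = (B + 1)/(S + B) = (1 + B)/(B + S))
-14*(-1 + s(6*3, -5)) = -14*(-1 + (1 + 6*3)/(6*3 - 5)) = -14*(-1 + (1 + 18)/(18 - 5)) = -14*(-1 + 19/13) = -14*6/13 = -84/13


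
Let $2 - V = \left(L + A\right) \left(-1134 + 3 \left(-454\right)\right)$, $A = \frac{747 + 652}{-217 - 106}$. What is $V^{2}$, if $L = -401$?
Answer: $\frac{106785603671403556}{104329} \approx 1.0235 \cdot 10^{12}$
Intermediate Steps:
$A = - \frac{1399}{323}$ ($A = \frac{1399}{-323} = 1399 \left(- \frac{1}{323}\right) = - \frac{1399}{323} \approx -4.3313$)
$V = - \frac{326780666}{323}$ ($V = 2 - \left(-401 - \frac{1399}{323}\right) \left(-1134 + 3 \left(-454\right)\right) = 2 - - \frac{130922 \left(-1134 - 1362\right)}{323} = 2 - \left(- \frac{130922}{323}\right) \left(-2496\right) = 2 - \frac{326781312}{323} = - \frac{326780666}{323} \approx -1.0117 \cdot 10^{6}$)
$V^{2} = \left(- \frac{326780666}{323}\right)^{2} = \frac{106785603671403556}{104329}$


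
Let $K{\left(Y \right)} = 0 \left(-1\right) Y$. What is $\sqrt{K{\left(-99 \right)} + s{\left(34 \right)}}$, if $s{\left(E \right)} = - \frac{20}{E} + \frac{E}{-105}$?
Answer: $\frac{2 i \sqrt{726495}}{1785} \approx 0.95501 i$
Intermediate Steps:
$s{\left(E \right)} = - \frac{20}{E} - \frac{E}{105}$ ($s{\left(E \right)} = - \frac{20}{E} + E \left(- \frac{1}{105}\right) = - \frac{20}{E} - \frac{E}{105}$)
$K{\left(Y \right)} = 0$ ($K{\left(Y \right)} = 0 Y = 0$)
$\sqrt{K{\left(-99 \right)} + s{\left(34 \right)}} = \sqrt{0 - \left(\frac{34}{105} + \frac{20}{34}\right)} = \sqrt{0 - \frac{1628}{1785}} = \sqrt{- \frac{1628}{1785}} = \frac{2 i \sqrt{726495}}{1785}$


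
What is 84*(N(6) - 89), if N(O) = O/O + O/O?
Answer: -7308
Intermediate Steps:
N(O) = 2 (N(O) = 1 + 1 = 2)
84*(N(6) - 89) = 84*(2 - 89) = 84*(-87) = -7308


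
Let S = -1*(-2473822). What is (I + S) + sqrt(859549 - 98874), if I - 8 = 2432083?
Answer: 4905913 + 5*sqrt(30427) ≈ 4.9068e+6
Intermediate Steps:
S = 2473822
I = 2432091 (I = 8 + 2432083 = 2432091)
(I + S) + sqrt(859549 - 98874) = (2432091 + 2473822) + sqrt(859549 - 98874) = 4905913 + sqrt(760675) = 4905913 + 5*sqrt(30427)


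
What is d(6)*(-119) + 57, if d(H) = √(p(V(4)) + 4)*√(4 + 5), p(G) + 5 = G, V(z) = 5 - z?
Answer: 57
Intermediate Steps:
p(G) = -5 + G
d(H) = 0 (d(H) = √((-5 + (5 - 1*4)) + 4)*√(4 + 5) = √((-5 + (5 - 4)) + 4)*√9 = √((-5 + 1) + 4)*3 = √(-4 + 4)*3 = √0*3 = 0*3 = 0)
d(6)*(-119) + 57 = 0*(-119) + 57 = 0 + 57 = 57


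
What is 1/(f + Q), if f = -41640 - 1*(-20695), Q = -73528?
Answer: -1/94473 ≈ -1.0585e-5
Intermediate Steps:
f = -20945 (f = -41640 + 20695 = -20945)
1/(f + Q) = 1/(-20945 - 73528) = 1/(-94473) = -1/94473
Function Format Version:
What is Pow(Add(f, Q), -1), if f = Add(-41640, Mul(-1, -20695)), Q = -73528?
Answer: Rational(-1, 94473) ≈ -1.0585e-5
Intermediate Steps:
f = -20945 (f = Add(-41640, 20695) = -20945)
Pow(Add(f, Q), -1) = Pow(Add(-20945, -73528), -1) = Pow(-94473, -1) = Rational(-1, 94473)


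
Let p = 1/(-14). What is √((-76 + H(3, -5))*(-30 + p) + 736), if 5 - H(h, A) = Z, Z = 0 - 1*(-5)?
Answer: 15*√658/7 ≈ 54.968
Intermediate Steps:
p = -1/14 ≈ -0.071429
Z = 5 (Z = 0 + 5 = 5)
H(h, A) = 0 (H(h, A) = 5 - 1*5 = 5 - 5 = 0)
√((-76 + H(3, -5))*(-30 + p) + 736) = √((-76 + 0)*(-30 - 1/14) + 736) = √(-76*(-421/14) + 736) = √(15998/7 + 736) = √(21150/7) = 15*√658/7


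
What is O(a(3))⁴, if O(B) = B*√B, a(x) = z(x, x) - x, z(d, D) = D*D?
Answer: 46656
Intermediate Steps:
z(d, D) = D²
a(x) = x² - x
O(B) = B^(3/2)
O(a(3))⁴ = ((3*(-1 + 3))^(3/2))⁴ = ((3*2)^(3/2))⁴ = (6^(3/2))⁴ = (6*√6)⁴ = 46656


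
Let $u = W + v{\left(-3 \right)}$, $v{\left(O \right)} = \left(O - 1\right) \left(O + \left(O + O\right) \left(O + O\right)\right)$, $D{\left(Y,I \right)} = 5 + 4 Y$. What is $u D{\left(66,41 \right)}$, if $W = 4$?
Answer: $-34432$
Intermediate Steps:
$v{\left(O \right)} = \left(-1 + O\right) \left(O + 4 O^{2}\right)$ ($v{\left(O \right)} = \left(-1 + O\right) \left(O + 2 O 2 O\right) = \left(-1 + O\right) \left(O + 4 O^{2}\right)$)
$u = -128$ ($u = 4 - 3 \left(-1 - -9 + 4 \left(-3\right)^{2}\right) = 4 - 3 \left(-1 + 9 + 4 \cdot 9\right) = 4 - 3 \left(-1 + 9 + 36\right) = 4 - 132 = -128$)
$u D{\left(66,41 \right)} = - 128 \left(5 + 4 \cdot 66\right) = - 128 \left(5 + 264\right) = \left(-128\right) 269 = -34432$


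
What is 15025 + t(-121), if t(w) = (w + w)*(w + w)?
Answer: 73589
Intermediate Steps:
t(w) = 4*w² (t(w) = (2*w)*(2*w) = 4*w²)
15025 + t(-121) = 15025 + 4*(-121)² = 15025 + 4*14641 = 15025 + 58564 = 73589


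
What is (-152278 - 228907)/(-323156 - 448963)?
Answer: 381185/772119 ≈ 0.49369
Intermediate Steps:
(-152278 - 228907)/(-323156 - 448963) = -381185/(-772119) = -381185*(-1/772119) = 381185/772119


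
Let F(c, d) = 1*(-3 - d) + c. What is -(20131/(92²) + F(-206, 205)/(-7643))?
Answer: -157365329/64690352 ≈ -2.4326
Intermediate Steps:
F(c, d) = -3 + c - d (F(c, d) = (-3 - d) + c = -3 + c - d)
-(20131/(92²) + F(-206, 205)/(-7643)) = -(20131/(92²) + (-3 - 206 - 1*205)/(-7643)) = -(20131/8464 + (-3 - 206 - 205)*(-1/7643)) = -(20131*(1/8464) - 414*(-1/7643)) = -(20131/8464 + 414/7643) = -1*157365329/64690352 = -157365329/64690352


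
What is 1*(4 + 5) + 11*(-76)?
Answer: -827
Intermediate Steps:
1*(4 + 5) + 11*(-76) = 1*9 - 836 = 9 - 836 = -827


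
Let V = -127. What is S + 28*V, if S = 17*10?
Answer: -3386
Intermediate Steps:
S = 170
S + 28*V = 170 + 28*(-127) = 170 - 3556 = -3386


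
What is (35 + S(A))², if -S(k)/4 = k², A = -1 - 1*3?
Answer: 841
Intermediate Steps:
A = -4 (A = -1 - 3 = -4)
S(k) = -4*k²
(35 + S(A))² = (35 - 4*(-4)²)² = (35 - 4*16)² = (35 - 64)² = (-29)² = 841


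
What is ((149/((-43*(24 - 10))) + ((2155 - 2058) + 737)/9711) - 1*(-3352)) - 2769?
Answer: 1135761985/1948674 ≈ 582.84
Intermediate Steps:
((149/((-43*(24 - 10))) + ((2155 - 2058) + 737)/9711) - 1*(-3352)) - 2769 = ((149/((-43*14)) + (97 + 737)*(1/9711)) + 3352) - 2769 = ((149/(-602) + 834*(1/9711)) + 3352) - 2769 = ((149*(-1/602) + 278/3237) + 3352) - 2769 = ((-149/602 + 278/3237) + 3352) - 2769 = (-314957/1948674 + 3352) - 2769 = 6531640291/1948674 - 2769 = 1135761985/1948674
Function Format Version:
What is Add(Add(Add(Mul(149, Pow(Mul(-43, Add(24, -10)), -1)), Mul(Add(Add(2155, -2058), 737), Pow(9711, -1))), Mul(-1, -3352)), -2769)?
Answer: Rational(1135761985, 1948674) ≈ 582.84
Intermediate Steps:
Add(Add(Add(Mul(149, Pow(Mul(-43, Add(24, -10)), -1)), Mul(Add(Add(2155, -2058), 737), Pow(9711, -1))), Mul(-1, -3352)), -2769) = Add(Add(Add(Mul(149, Pow(Mul(-43, 14), -1)), Mul(Add(97, 737), Rational(1, 9711))), 3352), -2769) = Add(Add(Add(Mul(149, Pow(-602, -1)), Mul(834, Rational(1, 9711))), 3352), -2769) = Add(Add(Add(Mul(149, Rational(-1, 602)), Rational(278, 3237)), 3352), -2769) = Add(Add(Add(Rational(-149, 602), Rational(278, 3237)), 3352), -2769) = Add(Add(Rational(-314957, 1948674), 3352), -2769) = Add(Rational(6531640291, 1948674), -2769) = Rational(1135761985, 1948674)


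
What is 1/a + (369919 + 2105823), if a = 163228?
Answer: 404110415177/163228 ≈ 2.4757e+6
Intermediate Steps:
1/a + (369919 + 2105823) = 1/163228 + (369919 + 2105823) = 1/163228 + 2475742 = 404110415177/163228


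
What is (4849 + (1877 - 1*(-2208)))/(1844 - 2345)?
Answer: -2978/167 ≈ -17.832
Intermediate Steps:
(4849 + (1877 - 1*(-2208)))/(1844 - 2345) = (4849 + (1877 + 2208))/(-501) = (4849 + 4085)*(-1/501) = 8934*(-1/501) = -2978/167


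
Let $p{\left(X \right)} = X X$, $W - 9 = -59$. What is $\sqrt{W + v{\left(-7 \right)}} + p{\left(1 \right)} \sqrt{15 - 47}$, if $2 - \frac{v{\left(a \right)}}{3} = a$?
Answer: $i \left(\sqrt{23} + 4 \sqrt{2}\right) \approx 10.453 i$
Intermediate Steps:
$W = -50$ ($W = 9 - 59 = -50$)
$v{\left(a \right)} = 6 - 3 a$
$p{\left(X \right)} = X^{2}$
$\sqrt{W + v{\left(-7 \right)}} + p{\left(1 \right)} \sqrt{15 - 47} = \sqrt{-50 + \left(6 - -21\right)} + 1^{2} \sqrt{15 - 47} = \sqrt{-50 + \left(6 + 21\right)} + 1 \sqrt{-32} = \sqrt{-50 + 27} + 1 \cdot 4 i \sqrt{2} = \sqrt{-23} + 4 i \sqrt{2} = i \sqrt{23} + 4 i \sqrt{2}$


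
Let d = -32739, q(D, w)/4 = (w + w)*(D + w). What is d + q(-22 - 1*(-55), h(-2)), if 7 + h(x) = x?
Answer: -34467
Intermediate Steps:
h(x) = -7 + x
q(D, w) = 8*w*(D + w) (q(D, w) = 4*((w + w)*(D + w)) = 4*((2*w)*(D + w)) = 4*(2*w*(D + w)) = 8*w*(D + w))
d + q(-22 - 1*(-55), h(-2)) = -32739 + 8*(-7 - 2)*((-22 - 1*(-55)) + (-7 - 2)) = -32739 + 8*(-9)*((-22 + 55) - 9) = -32739 + 8*(-9)*(33 - 9) = -32739 + 8*(-9)*24 = -32739 - 1728 = -34467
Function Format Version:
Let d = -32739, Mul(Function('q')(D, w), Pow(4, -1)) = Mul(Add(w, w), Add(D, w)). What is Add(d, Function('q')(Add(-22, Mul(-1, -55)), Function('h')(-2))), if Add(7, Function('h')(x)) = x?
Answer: -34467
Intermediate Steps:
Function('h')(x) = Add(-7, x)
Function('q')(D, w) = Mul(8, w, Add(D, w)) (Function('q')(D, w) = Mul(4, Mul(Add(w, w), Add(D, w))) = Mul(4, Mul(Mul(2, w), Add(D, w))) = Mul(4, Mul(2, w, Add(D, w))) = Mul(8, w, Add(D, w)))
Add(d, Function('q')(Add(-22, Mul(-1, -55)), Function('h')(-2))) = Add(-32739, Mul(8, Add(-7, -2), Add(Add(-22, Mul(-1, -55)), Add(-7, -2)))) = Add(-32739, Mul(8, -9, Add(Add(-22, 55), -9))) = Add(-32739, Mul(8, -9, Add(33, -9))) = Add(-32739, Mul(8, -9, 24)) = Add(-32739, -1728) = -34467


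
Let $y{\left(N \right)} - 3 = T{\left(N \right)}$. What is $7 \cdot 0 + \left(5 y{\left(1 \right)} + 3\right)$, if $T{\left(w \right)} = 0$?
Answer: $18$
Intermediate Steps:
$y{\left(N \right)} = 3$ ($y{\left(N \right)} = 3 + 0 = 3$)
$7 \cdot 0 + \left(5 y{\left(1 \right)} + 3\right) = 7 \cdot 0 + \left(5 \cdot 3 + 3\right) = 0 + \left(15 + 3\right) = 0 + 18 = 18$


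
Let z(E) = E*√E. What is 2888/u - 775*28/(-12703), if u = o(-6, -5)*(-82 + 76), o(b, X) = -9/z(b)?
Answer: 21700/12703 - 2888*I*√6/9 ≈ 1.7083 - 786.01*I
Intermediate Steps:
z(E) = E^(3/2)
o(b, X) = -9/b^(3/2)
u = 3*I*√6/2 (u = (-I*√6/4)*(-82 + 76) = -I*√6/4*(-6) = 3*I*√6/2 ≈ 3.6742*I)
2888/u - 775*28/(-12703) = 2888/((3*I*√6/2)) - 775*28/(-12703) = 2888*(-I*√6/9) - 21700*(-1/12703) = -2888*I*√6/9 + 21700/12703 = 21700/12703 - 2888*I*√6/9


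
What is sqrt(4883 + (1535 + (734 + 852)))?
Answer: 2*sqrt(2001) ≈ 89.465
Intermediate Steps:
sqrt(4883 + (1535 + (734 + 852))) = sqrt(4883 + (1535 + 1586)) = sqrt(4883 + 3121) = sqrt(8004) = 2*sqrt(2001)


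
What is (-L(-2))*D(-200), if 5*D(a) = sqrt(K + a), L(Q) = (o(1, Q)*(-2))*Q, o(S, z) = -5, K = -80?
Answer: 8*I*sqrt(70) ≈ 66.933*I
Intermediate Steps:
L(Q) = 10*Q (L(Q) = (-5*(-2))*Q = 10*Q)
D(a) = sqrt(-80 + a)/5
(-L(-2))*D(-200) = (-10*(-2))*(sqrt(-80 - 200)/5) = (-1*(-20))*(sqrt(-280)/5) = 20*((2*I*sqrt(70))/5) = 20*(2*I*sqrt(70)/5) = 8*I*sqrt(70)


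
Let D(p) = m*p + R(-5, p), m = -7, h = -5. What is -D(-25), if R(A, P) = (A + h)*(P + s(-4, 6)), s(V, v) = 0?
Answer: -425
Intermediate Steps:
R(A, P) = P*(-5 + A) (R(A, P) = (A - 5)*(P + 0) = (-5 + A)*P = P*(-5 + A))
D(p) = -17*p (D(p) = -7*p + p*(-5 - 5) = -7*p + p*(-10) = -7*p - 10*p = -17*p)
-D(-25) = -(-17)*(-25) = -1*425 = -425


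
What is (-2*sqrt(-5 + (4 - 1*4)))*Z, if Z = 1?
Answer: -2*I*sqrt(5) ≈ -4.4721*I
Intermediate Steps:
(-2*sqrt(-5 + (4 - 1*4)))*Z = -2*sqrt(-5 + (4 - 1*4))*1 = -2*sqrt(-5 + (4 - 4))*1 = -2*sqrt(-5 + 0)*1 = -2*I*sqrt(5)*1 = -2*I*sqrt(5)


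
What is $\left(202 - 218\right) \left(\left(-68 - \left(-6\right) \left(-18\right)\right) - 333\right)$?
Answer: $8144$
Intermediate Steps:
$\left(202 - 218\right) \left(\left(-68 - \left(-6\right) \left(-18\right)\right) - 333\right) = - 16 \left(\left(-68 - 108\right) - 333\right) = - 16 \left(-176 - 333\right) = \left(-16\right) \left(-509\right) = 8144$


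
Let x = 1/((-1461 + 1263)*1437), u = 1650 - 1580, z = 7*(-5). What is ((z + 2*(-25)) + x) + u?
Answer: -4267891/284526 ≈ -15.000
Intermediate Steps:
z = -35
u = 70
x = -1/284526 (x = (1/1437)/(-198) = -1/198*1/1437 = -1/284526 ≈ -3.5146e-6)
((z + 2*(-25)) + x) + u = ((-35 + 2*(-25)) - 1/284526) + 70 = ((-35 - 50) - 1/284526) + 70 = (-85 - 1/284526) + 70 = -24184711/284526 + 70 = -4267891/284526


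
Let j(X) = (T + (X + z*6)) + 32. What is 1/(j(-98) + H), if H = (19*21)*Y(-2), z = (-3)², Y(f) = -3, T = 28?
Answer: -1/1181 ≈ -0.00084674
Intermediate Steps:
z = 9
H = -1197 (H = (19*21)*(-3) = 399*(-3) = -1197)
j(X) = 114 + X (j(X) = (28 + (X + 9*6)) + 32 = (28 + (X + 54)) + 32 = (28 + (54 + X)) + 32 = (82 + X) + 32 = 114 + X)
1/(j(-98) + H) = 1/((114 - 98) - 1197) = 1/(16 - 1197) = 1/(-1181) = -1/1181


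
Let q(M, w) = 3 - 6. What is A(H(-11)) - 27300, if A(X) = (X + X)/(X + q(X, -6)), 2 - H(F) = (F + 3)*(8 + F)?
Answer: -682456/25 ≈ -27298.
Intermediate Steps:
q(M, w) = -3
H(F) = 2 - (3 + F)*(8 + F) (H(F) = 2 - (F + 3)*(8 + F) = 2 - (3 + F)*(8 + F))
A(X) = 2*X/(-3 + X) (A(X) = (X + X)/(X - 3) = (2*X)/(-3 + X) = 2*X/(-3 + X))
A(H(-11)) - 27300 = 2*(-22 - 1*(-11)² - 11*(-11))/(-3 + (-22 - 1*(-11)² - 11*(-11))) - 27300 = 2*(-22 - 1*121 + 121)/(-3 + (-22 - 1*121 + 121)) - 27300 = 2*(-22 - 121 + 121)/(-3 + (-22 - 121 + 121)) - 27300 = 2*(-22)/(-3 - 22) - 27300 = 2*(-22)/(-25) - 27300 = 2*(-22)*(-1/25) - 27300 = 44/25 - 27300 = -682456/25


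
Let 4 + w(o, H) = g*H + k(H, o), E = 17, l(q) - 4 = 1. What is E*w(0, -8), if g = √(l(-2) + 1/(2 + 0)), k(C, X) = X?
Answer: -68 - 68*√22 ≈ -386.95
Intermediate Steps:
l(q) = 5 (l(q) = 4 + 1 = 5)
g = √22/2 (g = √(5 + 1/(2 + 0)) = √(5 + 1/2) = √(5 + ½) = √(11/2) = √22/2 ≈ 2.3452)
w(o, H) = -4 + o + H*√22/2 (w(o, H) = -4 + ((√22/2)*H + o) = -4 + (H*√22/2 + o) = -4 + (o + H*√22/2) = -4 + o + H*√22/2)
E*w(0, -8) = 17*(-4 + 0 + (½)*(-8)*√22) = 17*(-4 + 0 - 4*√22) = 17*(-4 - 4*√22) = -68 - 68*√22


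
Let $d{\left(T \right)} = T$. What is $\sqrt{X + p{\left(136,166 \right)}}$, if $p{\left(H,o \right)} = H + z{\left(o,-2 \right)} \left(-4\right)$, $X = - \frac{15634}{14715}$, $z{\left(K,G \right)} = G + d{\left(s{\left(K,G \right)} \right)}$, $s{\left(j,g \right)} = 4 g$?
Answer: $\frac{\sqrt{4208826810}}{4905} \approx 13.226$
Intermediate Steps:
$z{\left(K,G \right)} = 5 G$ ($z{\left(K,G \right)} = G + 4 G = 5 G$)
$X = - \frac{15634}{14715}$ ($X = \left(-15634\right) \frac{1}{14715} = - \frac{15634}{14715} \approx -1.0625$)
$p{\left(H,o \right)} = 40 + H$ ($p{\left(H,o \right)} = H + 5 \left(-2\right) \left(-4\right) = H - -40 = H + 40 = 40 + H$)
$\sqrt{X + p{\left(136,166 \right)}} = \sqrt{- \frac{15634}{14715} + \left(40 + 136\right)} = \sqrt{- \frac{15634}{14715} + 176} = \sqrt{\frac{2574206}{14715}} = \frac{\sqrt{4208826810}}{4905}$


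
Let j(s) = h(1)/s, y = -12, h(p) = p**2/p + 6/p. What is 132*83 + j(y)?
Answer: 131465/12 ≈ 10955.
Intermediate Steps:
h(p) = p + 6/p
j(s) = 7/s (j(s) = (1 + 6/1)/s = (1 + 6*1)/s = (1 + 6)/s = 7/s)
132*83 + j(y) = 132*83 + 7/(-12) = 10956 + 7*(-1/12) = 10956 - 7/12 = 131465/12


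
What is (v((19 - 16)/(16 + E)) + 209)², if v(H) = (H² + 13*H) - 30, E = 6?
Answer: 7656775009/234256 ≈ 32686.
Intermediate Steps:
v(H) = -30 + H² + 13*H
(v((19 - 16)/(16 + E)) + 209)² = ((-30 + ((19 - 16)/(16 + 6))² + 13*((19 - 16)/(16 + 6))) + 209)² = ((-30 + (3/22)² + 13*(3/22)) + 209)² = ((-30 + 9/484 + 39/22) + 209)² = (-13653/484 + 209)² = (87503/484)² = 7656775009/234256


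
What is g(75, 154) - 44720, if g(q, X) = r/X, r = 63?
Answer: -983831/22 ≈ -44720.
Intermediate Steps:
g(q, X) = 63/X
g(75, 154) - 44720 = 63/154 - 44720 = 63*(1/154) - 44720 = 9/22 - 44720 = -983831/22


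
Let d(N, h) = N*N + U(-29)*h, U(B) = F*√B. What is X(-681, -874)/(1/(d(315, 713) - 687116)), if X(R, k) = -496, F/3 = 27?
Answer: 291593936 - 28645488*I*√29 ≈ 2.9159e+8 - 1.5426e+8*I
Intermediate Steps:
F = 81 (F = 3*27 = 81)
U(B) = 81*√B
d(N, h) = N² + 81*I*h*√29 (d(N, h) = N*N + (81*√(-29))*h = N² + (81*(I*√29))*h = N² + (81*I*√29)*h = N² + 81*I*h*√29)
X(-681, -874)/(1/(d(315, 713) - 687116)) = -(-291593936 + 40176*I*713*√29) = -(-291593936 + 28645488*I*√29) = -496*(-587891 + 57753*I*√29) = 291593936 - 28645488*I*√29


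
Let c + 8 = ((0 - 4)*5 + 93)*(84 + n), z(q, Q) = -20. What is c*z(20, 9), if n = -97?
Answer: 19140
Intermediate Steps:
c = -957 (c = -8 + ((0 - 4)*5 + 93)*(84 - 97) = -8 + (-4*5 + 93)*(-13) = -8 + (-20 + 93)*(-13) = -8 + 73*(-13) = -8 - 949 = -957)
c*z(20, 9) = -957*(-20) = 19140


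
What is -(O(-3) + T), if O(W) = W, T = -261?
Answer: 264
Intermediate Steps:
-(O(-3) + T) = -(-3 - 261) = -1*(-264) = 264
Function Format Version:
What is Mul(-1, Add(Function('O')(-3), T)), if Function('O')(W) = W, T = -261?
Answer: 264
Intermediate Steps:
Mul(-1, Add(Function('O')(-3), T)) = Mul(-1, Add(-3, -261)) = Mul(-1, -264) = 264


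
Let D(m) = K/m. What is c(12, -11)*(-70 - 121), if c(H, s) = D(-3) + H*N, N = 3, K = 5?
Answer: -19673/3 ≈ -6557.7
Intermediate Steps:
D(m) = 5/m
c(H, s) = -5/3 + 3*H (c(H, s) = 5/(-3) + H*3 = 5*(-1/3) + 3*H = -5/3 + 3*H)
c(12, -11)*(-70 - 121) = (-5/3 + 3*12)*(-70 - 121) = (-5/3 + 36)*(-191) = (103/3)*(-191) = -19673/3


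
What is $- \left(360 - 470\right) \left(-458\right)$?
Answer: $-50380$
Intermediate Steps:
$- \left(360 - 470\right) \left(-458\right) = - \left(-110\right) \left(-458\right) = \left(-1\right) 50380 = -50380$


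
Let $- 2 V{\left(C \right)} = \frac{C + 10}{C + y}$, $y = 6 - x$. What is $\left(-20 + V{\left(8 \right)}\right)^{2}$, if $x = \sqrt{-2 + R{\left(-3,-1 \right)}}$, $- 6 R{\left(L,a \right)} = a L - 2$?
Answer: $\frac{2 \left(5780 \sqrt{78} + 247963 i\right)}{28 \sqrt{78} + 1163 i} \approx 425.83 + 2.7591 i$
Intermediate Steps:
$R{\left(L,a \right)} = \frac{1}{3} - \frac{L a}{6}$ ($R{\left(L,a \right)} = - \frac{a L - 2}{6} = - \frac{L a - 2}{6} = - \frac{-2 + L a}{6} = \frac{1}{3} - \frac{L a}{6}$)
$x = \frac{i \sqrt{78}}{6}$ ($x = \sqrt{-2 + \left(\frac{1}{3} - \left(- \frac{1}{2}\right) \left(-1\right)\right)} = \sqrt{-2 + \left(\frac{1}{3} - \frac{1}{2}\right)} = \sqrt{-2 - \frac{1}{6}} = \sqrt{- \frac{13}{6}} = \frac{i \sqrt{78}}{6} \approx 1.472 i$)
$y = 6 - \frac{i \sqrt{78}}{6} \approx 6.0 - 1.472 i$
$V{\left(C \right)} = - \frac{10 + C}{2 \left(6 + C - \frac{i \sqrt{78}}{6}\right)}$ ($V{\left(C \right)} = - \frac{\left(C + 10\right) \frac{1}{C + \left(6 - \frac{i \sqrt{78}}{6}\right)}}{2} = - \frac{\left(10 + C\right) \frac{1}{6 + C - \frac{i \sqrt{78}}{6}}}{2} = - \frac{\frac{1}{6 + C - \frac{i \sqrt{78}}{6}} \left(10 + C\right)}{2} = - \frac{10 + C}{2 \left(6 + C - \frac{i \sqrt{78}}{6}\right)}$)
$\left(-20 + V{\left(8 \right)}\right)^{2} = \left(-20 + \frac{3 \left(-10 - 8\right)}{36 + 6 \cdot 8 - i \sqrt{78}}\right)^{2} = \left(-20 + \frac{3 \left(-10 - 8\right)}{36 + 48 - i \sqrt{78}}\right)^{2} = \left(-20 + 3 \frac{1}{84 - i \sqrt{78}} \left(-18\right)\right)^{2} = \left(-20 - \frac{54}{84 - i \sqrt{78}}\right)^{2}$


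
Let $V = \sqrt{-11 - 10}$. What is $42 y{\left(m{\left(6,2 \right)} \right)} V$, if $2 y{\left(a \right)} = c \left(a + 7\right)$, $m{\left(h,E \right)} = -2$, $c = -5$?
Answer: $- 525 i \sqrt{21} \approx - 2405.9 i$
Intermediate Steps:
$y{\left(a \right)} = - \frac{35}{2} - \frac{5 a}{2}$ ($y{\left(a \right)} = \frac{\left(-5\right) \left(a + 7\right)}{2} = \frac{\left(-5\right) \left(7 + a\right)}{2} = \frac{-35 - 5 a}{2} = - \frac{35}{2} - \frac{5 a}{2}$)
$V = i \sqrt{21}$ ($V = \sqrt{-21} = i \sqrt{21} \approx 4.5826 i$)
$42 y{\left(m{\left(6,2 \right)} \right)} V = 42 \left(- \frac{35}{2} - -5\right) i \sqrt{21} = 42 \left(- \frac{35}{2} + 5\right) i \sqrt{21} = 42 \left(- \frac{25}{2}\right) i \sqrt{21} = - 525 i \sqrt{21}$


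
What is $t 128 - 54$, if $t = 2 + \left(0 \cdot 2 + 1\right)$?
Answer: $330$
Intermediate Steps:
$t = 3$ ($t = 2 + \left(0 + 1\right) = 2 + 1 = 3$)
$t 128 - 54 = 3 \cdot 128 - 54 = 384 - 54 = 330$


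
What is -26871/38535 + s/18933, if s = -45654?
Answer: -252002837/81064795 ≈ -3.1087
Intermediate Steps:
-26871/38535 + s/18933 = -26871/38535 - 45654/18933 = -26871*1/38535 - 45654*1/18933 = -8957/12845 - 15218/6311 = -252002837/81064795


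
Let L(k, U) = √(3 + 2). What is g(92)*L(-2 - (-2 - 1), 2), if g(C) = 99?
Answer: 99*√5 ≈ 221.37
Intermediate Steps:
L(k, U) = √5
g(92)*L(-2 - (-2 - 1), 2) = 99*√5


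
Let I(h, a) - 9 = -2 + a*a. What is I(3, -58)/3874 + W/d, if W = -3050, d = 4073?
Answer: 1914383/15778802 ≈ 0.12133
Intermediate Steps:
I(h, a) = 7 + a² (I(h, a) = 9 + (-2 + a*a) = 9 + (-2 + a²) = 7 + a²)
I(3, -58)/3874 + W/d = (7 + (-58)²)/3874 - 3050/4073 = (7 + 3364)*(1/3874) - 3050*1/4073 = 3371*(1/3874) - 3050/4073 = 3371/3874 - 3050/4073 = 1914383/15778802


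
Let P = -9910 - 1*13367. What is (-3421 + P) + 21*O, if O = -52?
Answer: -27790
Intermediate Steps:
P = -23277 (P = -9910 - 13367 = -23277)
(-3421 + P) + 21*O = (-3421 - 23277) + 21*(-52) = -26698 - 1092 = -27790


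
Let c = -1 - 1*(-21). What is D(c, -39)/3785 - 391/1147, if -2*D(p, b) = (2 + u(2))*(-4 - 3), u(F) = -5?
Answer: -2983957/8682790 ≈ -0.34366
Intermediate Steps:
c = 20 (c = -1 + 21 = 20)
D(p, b) = -21/2 (D(p, b) = -(2 - 5)*(-4 - 3)/2 = -(-3)*(-7)/2 = -½*21 = -21/2)
D(c, -39)/3785 - 391/1147 = -21/2/3785 - 391/1147 = -21/2*1/3785 - 391*1/1147 = -21/7570 - 391/1147 = -2983957/8682790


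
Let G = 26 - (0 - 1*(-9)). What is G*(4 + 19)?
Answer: 391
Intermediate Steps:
G = 17 (G = 26 - (0 + 9) = 26 - 1*9 = 26 - 9 = 17)
G*(4 + 19) = 17*(4 + 19) = 17*23 = 391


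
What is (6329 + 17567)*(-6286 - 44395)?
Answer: -1211073176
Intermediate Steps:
(6329 + 17567)*(-6286 - 44395) = 23896*(-50681) = -1211073176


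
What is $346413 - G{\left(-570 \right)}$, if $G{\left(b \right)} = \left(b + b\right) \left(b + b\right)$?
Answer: $-953187$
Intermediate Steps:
$G{\left(b \right)} = 4 b^{2}$ ($G{\left(b \right)} = 2 b 2 b = 4 b^{2}$)
$346413 - G{\left(-570 \right)} = 346413 - 4 \left(-570\right)^{2} = 346413 - 4 \cdot 324900 = 346413 - 1299600 = -953187$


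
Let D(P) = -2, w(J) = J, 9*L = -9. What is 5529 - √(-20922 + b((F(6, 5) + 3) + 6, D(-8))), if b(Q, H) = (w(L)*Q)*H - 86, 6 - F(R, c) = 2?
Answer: 5529 - I*√20982 ≈ 5529.0 - 144.85*I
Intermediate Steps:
L = -1 (L = (⅑)*(-9) = -1)
F(R, c) = 4 (F(R, c) = 6 - 1*2 = 6 - 2 = 4)
b(Q, H) = -86 - H*Q (b(Q, H) = (-Q)*H - 86 = -H*Q - 86 = -86 - H*Q)
5529 - √(-20922 + b((F(6, 5) + 3) + 6, D(-8))) = 5529 - √(-20922 + (-86 - 1*(-2)*((4 + 3) + 6))) = 5529 - √(-20922 + (-86 - 1*(-2)*(7 + 6))) = 5529 - √(-20922 + (-86 - 1*(-2)*13)) = 5529 - √(-20922 + (-86 + 26)) = 5529 - √(-20922 - 60) = 5529 - √(-20982) = 5529 - I*√20982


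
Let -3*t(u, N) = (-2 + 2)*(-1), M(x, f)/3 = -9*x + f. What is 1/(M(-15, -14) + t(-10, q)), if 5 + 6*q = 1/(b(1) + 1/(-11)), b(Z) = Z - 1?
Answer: 1/363 ≈ 0.0027548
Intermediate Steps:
b(Z) = -1 + Z
M(x, f) = -27*x + 3*f (M(x, f) = 3*(-9*x + f) = 3*(f - 9*x) = -27*x + 3*f)
q = -8/3 (q = -5/6 + 1/(6*((-1 + 1) + 1/(-11))) = -5/6 + 1/(6*(0 - 1/11)) = -5/6 + 1/(6*(-1/11)) = -5/6 + (1/6)*(-11) = -5/6 - 11/6 = -8/3 ≈ -2.6667)
t(u, N) = 0 (t(u, N) = -(-2 + 2)*(-1)/3 = -0*(-1) = -1/3*0 = 0)
1/(M(-15, -14) + t(-10, q)) = 1/((-27*(-15) + 3*(-14)) + 0) = 1/((405 - 42) + 0) = 1/(363 + 0) = 1/363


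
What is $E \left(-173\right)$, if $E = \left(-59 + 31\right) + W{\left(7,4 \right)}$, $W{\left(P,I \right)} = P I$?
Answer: $0$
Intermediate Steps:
$W{\left(P,I \right)} = I P$
$E = 0$ ($E = \left(-59 + 31\right) + 4 \cdot 7 = -28 + 28 = 0$)
$E \left(-173\right) = 0 \left(-173\right) = 0$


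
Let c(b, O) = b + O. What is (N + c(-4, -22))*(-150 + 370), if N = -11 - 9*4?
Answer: -16060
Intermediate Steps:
c(b, O) = O + b
N = -47 (N = -11 - 36 = -47)
(N + c(-4, -22))*(-150 + 370) = (-47 + (-22 - 4))*(-150 + 370) = (-47 - 26)*220 = -73*220 = -16060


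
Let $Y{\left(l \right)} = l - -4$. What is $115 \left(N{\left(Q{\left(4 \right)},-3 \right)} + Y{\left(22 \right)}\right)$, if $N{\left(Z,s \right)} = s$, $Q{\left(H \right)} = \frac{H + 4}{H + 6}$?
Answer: $2645$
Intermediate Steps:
$Y{\left(l \right)} = 4 + l$ ($Y{\left(l \right)} = l + 4 = 4 + l$)
$Q{\left(H \right)} = \frac{4 + H}{6 + H}$
$115 \left(N{\left(Q{\left(4 \right)},-3 \right)} + Y{\left(22 \right)}\right) = 115 \left(-3 + \left(4 + 22\right)\right) = 115 \left(-3 + 26\right) = 115 \cdot 23 = 2645$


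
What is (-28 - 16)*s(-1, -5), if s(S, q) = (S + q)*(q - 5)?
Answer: -2640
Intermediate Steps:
s(S, q) = (-5 + q)*(S + q) (s(S, q) = (S + q)*(-5 + q) = (-5 + q)*(S + q))
(-28 - 16)*s(-1, -5) = (-28 - 16)*((-5)² - 5*(-1) - 5*(-5) - 1*(-5)) = -44*(25 + 5 + 25 + 5) = -44*60 = -2640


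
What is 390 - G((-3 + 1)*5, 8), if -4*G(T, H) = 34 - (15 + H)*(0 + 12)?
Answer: 659/2 ≈ 329.50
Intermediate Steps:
G(T, H) = 73/2 + 3*H (G(T, H) = -(34 - (15 + H)*(0 + 12))/4 = -(34 - (15 + H)*12)/4 = -(34 - (180 + 12*H))/4 = -(34 + (-180 - 12*H))/4 = -(-146 - 12*H)/4 = 73/2 + 3*H)
390 - G((-3 + 1)*5, 8) = 390 - (73/2 + 3*8) = 390 - (73/2 + 24) = 390 - 1*121/2 = 390 - 121/2 = 659/2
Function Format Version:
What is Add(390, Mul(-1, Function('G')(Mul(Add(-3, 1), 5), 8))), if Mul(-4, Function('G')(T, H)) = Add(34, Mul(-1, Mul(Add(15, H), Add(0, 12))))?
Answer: Rational(659, 2) ≈ 329.50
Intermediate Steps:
Function('G')(T, H) = Add(Rational(73, 2), Mul(3, H)) (Function('G')(T, H) = Mul(Rational(-1, 4), Add(34, Mul(-1, Mul(Add(15, H), Add(0, 12))))) = Mul(Rational(-1, 4), Add(34, Mul(-1, Mul(Add(15, H), 12)))) = Mul(Rational(-1, 4), Add(34, Mul(-1, Add(180, Mul(12, H))))) = Mul(Rational(-1, 4), Add(34, Add(-180, Mul(-12, H)))) = Mul(Rational(-1, 4), Add(-146, Mul(-12, H))) = Add(Rational(73, 2), Mul(3, H)))
Add(390, Mul(-1, Function('G')(Mul(Add(-3, 1), 5), 8))) = Add(390, Mul(-1, Add(Rational(73, 2), Mul(3, 8)))) = Add(390, Mul(-1, Add(Rational(73, 2), 24))) = Add(390, Mul(-1, Rational(121, 2))) = Add(390, Rational(-121, 2)) = Rational(659, 2)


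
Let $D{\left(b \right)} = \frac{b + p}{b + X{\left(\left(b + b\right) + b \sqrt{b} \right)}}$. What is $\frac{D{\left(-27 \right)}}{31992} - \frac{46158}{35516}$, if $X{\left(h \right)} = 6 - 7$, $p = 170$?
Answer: $- \frac{10338076849}{7953595104} \approx -1.2998$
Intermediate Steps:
$X{\left(h \right)} = -1$
$D{\left(b \right)} = \frac{170 + b}{-1 + b}$ ($D{\left(b \right)} = \frac{b + 170}{b - 1} = \frac{170 + b}{-1 + b}$)
$\frac{D{\left(-27 \right)}}{31992} - \frac{46158}{35516} = \frac{\frac{1}{-1 - 27} \left(170 - 27\right)}{31992} - \frac{46158}{35516} = \frac{1}{-28} \cdot 143 \cdot \frac{1}{31992} - \frac{23079}{17758} = \left(- \frac{1}{28}\right) 143 \cdot \frac{1}{31992} - \frac{23079}{17758} = \left(- \frac{143}{28}\right) \frac{1}{31992} - \frac{23079}{17758} = - \frac{143}{895776} - \frac{23079}{17758} = - \frac{10338076849}{7953595104}$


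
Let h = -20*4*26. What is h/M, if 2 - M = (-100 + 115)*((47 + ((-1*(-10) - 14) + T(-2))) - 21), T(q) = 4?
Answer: 520/97 ≈ 5.3608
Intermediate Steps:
h = -2080 (h = -80*26 = -2080)
M = -388 (M = 2 - (-100 + 115)*((47 + ((-1*(-10) - 14) + 4)) - 21) = 2 - 15*((47 + ((10 - 14) + 4)) - 21) = 2 - 15*((47 + (-4 + 4)) - 21) = 2 - 15*((47 + 0) - 21) = 2 - 15*(47 - 21) = 2 - 15*26 = 2 - 1*390 = 2 - 390 = -388)
h/M = -2080/(-388) = -2080*(-1/388) = 520/97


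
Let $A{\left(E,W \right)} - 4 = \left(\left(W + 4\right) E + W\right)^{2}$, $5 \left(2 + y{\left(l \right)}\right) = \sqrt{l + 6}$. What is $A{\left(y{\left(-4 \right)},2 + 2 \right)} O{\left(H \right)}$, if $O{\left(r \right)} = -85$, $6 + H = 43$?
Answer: $- \frac{65076}{5} + 3264 \sqrt{2} \approx -8399.2$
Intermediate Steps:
$H = 37$ ($H = -6 + 43 = 37$)
$y{\left(l \right)} = -2 + \frac{\sqrt{6 + l}}{5}$ ($y{\left(l \right)} = -2 + \frac{\sqrt{l + 6}}{5} = -2 + \frac{\sqrt{6 + l}}{5}$)
$A{\left(E,W \right)} = 4 + \left(W + E \left(4 + W\right)\right)^{2}$ ($A{\left(E,W \right)} = 4 + \left(\left(W + 4\right) E + W\right)^{2} = 4 + \left(\left(4 + W\right) E + W\right)^{2} = 4 + \left(E \left(4 + W\right) + W\right)^{2} = 4 + \left(W + E \left(4 + W\right)\right)^{2}$)
$A{\left(y{\left(-4 \right)},2 + 2 \right)} O{\left(H \right)} = \left(4 + \left(\left(2 + 2\right) + 4 \left(-2 + \frac{\sqrt{6 - 4}}{5}\right) + \left(-2 + \frac{\sqrt{6 - 4}}{5}\right) \left(2 + 2\right)\right)^{2}\right) \left(-85\right) = \left(4 + \left(4 + 4 \left(-2 + \frac{\sqrt{2}}{5}\right) + \left(-2 + \frac{\sqrt{2}}{5}\right) 4\right)^{2}\right) \left(-85\right) = \left(4 + \left(4 - \left(8 - \frac{4 \sqrt{2}}{5}\right) - \left(8 - \frac{4 \sqrt{2}}{5}\right)\right)^{2}\right) \left(-85\right) = \left(4 + \left(-12 + \frac{8 \sqrt{2}}{5}\right)^{2}\right) \left(-85\right) = -340 - 85 \left(-12 + \frac{8 \sqrt{2}}{5}\right)^{2}$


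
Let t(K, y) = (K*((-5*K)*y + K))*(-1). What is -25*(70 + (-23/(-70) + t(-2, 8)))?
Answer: -79215/14 ≈ -5658.2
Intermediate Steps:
t(K, y) = -K*(K - 5*K*y) (t(K, y) = (K*(-5*K*y + K))*(-1) = (K*(K - 5*K*y))*(-1) = -K*(K - 5*K*y))
-25*(70 + (-23/(-70) + t(-2, 8))) = -25*(70 + (-23/(-70) + (-2)²*(-1 + 5*8))) = -25*(70 + (-23*(-1/70) + 4*(-1 + 40))) = -25*(70 + (23/70 + 4*39)) = -25*(70 + (23/70 + 156)) = -25*(70 + 10943/70) = -25*15843/70 = -79215/14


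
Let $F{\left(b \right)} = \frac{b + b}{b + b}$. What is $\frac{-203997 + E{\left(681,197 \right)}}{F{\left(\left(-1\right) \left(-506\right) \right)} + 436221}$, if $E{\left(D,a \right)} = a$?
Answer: $- \frac{101900}{218111} \approx -0.46719$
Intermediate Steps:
$F{\left(b \right)} = 1$ ($F{\left(b \right)} = \frac{2 b}{2 b} = 2 b \frac{1}{2 b} = 1$)
$\frac{-203997 + E{\left(681,197 \right)}}{F{\left(\left(-1\right) \left(-506\right) \right)} + 436221} = \frac{-203997 + 197}{1 + 436221} = - \frac{203800}{436222} = \left(-203800\right) \frac{1}{436222} = - \frac{101900}{218111}$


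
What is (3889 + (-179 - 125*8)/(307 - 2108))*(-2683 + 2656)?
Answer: -189142236/1801 ≈ -1.0502e+5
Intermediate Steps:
(3889 + (-179 - 125*8)/(307 - 2108))*(-2683 + 2656) = (3889 + (-179 - 1000)/(-1801))*(-27) = (3889 - 1179*(-1/1801))*(-27) = (3889 + 1179/1801)*(-27) = (7005268/1801)*(-27) = -189142236/1801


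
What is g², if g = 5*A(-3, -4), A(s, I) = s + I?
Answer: 1225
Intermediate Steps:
A(s, I) = I + s
g = -35 (g = 5*(-4 - 3) = 5*(-7) = -35)
g² = (-35)² = 1225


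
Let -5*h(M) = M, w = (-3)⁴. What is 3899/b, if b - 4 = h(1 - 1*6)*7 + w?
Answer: 3899/92 ≈ 42.380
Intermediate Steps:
w = 81
h(M) = -M/5
b = 92 (b = 4 + (-(1 - 1*6)/5*7 + 81) = 4 + (-(1 - 6)/5*7 + 81) = 4 + (-⅕*(-5)*7 + 81) = 4 + (1*7 + 81) = 4 + (7 + 81) = 4 + 88 = 92)
3899/b = 3899/92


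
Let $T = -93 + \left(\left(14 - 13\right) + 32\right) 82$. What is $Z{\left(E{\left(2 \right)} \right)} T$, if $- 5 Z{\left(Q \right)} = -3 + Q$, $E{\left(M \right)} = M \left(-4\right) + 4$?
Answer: $\frac{18291}{5} \approx 3658.2$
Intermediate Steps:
$E{\left(M \right)} = 4 - 4 M$ ($E{\left(M \right)} = - 4 M + 4 = 4 - 4 M$)
$T = 2613$ ($T = -93 + \left(1 + 32\right) 82 = -93 + 33 \cdot 82 = -93 + 2706 = 2613$)
$Z{\left(Q \right)} = \frac{3}{5} - \frac{Q}{5}$ ($Z{\left(Q \right)} = - \frac{-3 + Q}{5} = \frac{3}{5} - \frac{Q}{5}$)
$Z{\left(E{\left(2 \right)} \right)} T = \left(\frac{3}{5} - \frac{4 - 8}{5}\right) 2613 = \left(\frac{3}{5} - - \frac{4}{5}\right) 2613 = \left(\frac{3}{5} + \frac{4}{5}\right) 2613 = \frac{7}{5} \cdot 2613 = \frac{18291}{5}$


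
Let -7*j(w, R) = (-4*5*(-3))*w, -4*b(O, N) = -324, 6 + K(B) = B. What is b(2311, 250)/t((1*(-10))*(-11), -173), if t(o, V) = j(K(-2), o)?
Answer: 189/160 ≈ 1.1812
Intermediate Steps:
K(B) = -6 + B
b(O, N) = 81 (b(O, N) = -¼*(-324) = 81)
j(w, R) = -60*w/7 (j(w, R) = --4*5*(-3)*w/7 = -(-20*(-3))*w/7 = -60*w/7)
t(o, V) = 480/7 (t(o, V) = -60*(-6 - 2)/7 = -60/7*(-8) = 480/7)
b(2311, 250)/t((1*(-10))*(-11), -173) = 81/(480/7) = 81*(7/480) = 189/160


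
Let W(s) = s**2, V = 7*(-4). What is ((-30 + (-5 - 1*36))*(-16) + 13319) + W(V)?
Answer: 15239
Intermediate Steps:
V = -28
((-30 + (-5 - 1*36))*(-16) + 13319) + W(V) = ((-30 + (-5 - 1*36))*(-16) + 13319) + (-28)**2 = ((-30 + (-5 - 36))*(-16) + 13319) + 784 = ((-30 - 41)*(-16) + 13319) + 784 = (-71*(-16) + 13319) + 784 = (1136 + 13319) + 784 = 14455 + 784 = 15239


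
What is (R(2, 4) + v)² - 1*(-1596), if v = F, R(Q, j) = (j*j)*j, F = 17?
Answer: 8157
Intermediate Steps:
R(Q, j) = j³ (R(Q, j) = j²*j = j³)
v = 17
(R(2, 4) + v)² - 1*(-1596) = (4³ + 17)² - 1*(-1596) = (64 + 17)² + 1596 = 81² + 1596 = 6561 + 1596 = 8157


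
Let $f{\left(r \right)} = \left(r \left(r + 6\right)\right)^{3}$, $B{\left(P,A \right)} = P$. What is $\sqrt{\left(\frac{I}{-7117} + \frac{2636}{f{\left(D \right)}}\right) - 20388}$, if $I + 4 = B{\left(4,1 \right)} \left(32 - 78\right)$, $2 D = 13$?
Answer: $\frac{2 i \sqrt{115212959639276960318}}{150346625} \approx 142.79 i$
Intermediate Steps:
$D = \frac{13}{2}$ ($D = \frac{1}{2} \cdot 13 = \frac{13}{2} \approx 6.5$)
$I = -188$ ($I = -4 + 4 \left(32 - 78\right) = -4 + 4 \left(-46\right) = -4 - 184 = -188$)
$f{\left(r \right)} = r^{3} \left(6 + r\right)^{3}$ ($f{\left(r \right)} = \left(r \left(6 + r\right)\right)^{3} = r^{3} \left(6 + r\right)^{3}$)
$\sqrt{\left(\frac{I}{-7117} + \frac{2636}{f{\left(D \right)}}\right) - 20388} = \sqrt{\left(- \frac{188}{-7117} + \frac{2636}{\left(\frac{13}{2}\right)^{3} \left(6 + \frac{13}{2}\right)^{3}}\right) - 20388} = \sqrt{\left(\left(-188\right) \left(- \frac{1}{7117}\right) + \frac{2636}{\frac{2197}{8} \left(\frac{25}{2}\right)^{3}}\right) - 20388} = \sqrt{\left(\frac{188}{7117} + \frac{2636}{\frac{2197}{8} \cdot \frac{15625}{8}}\right) - 20388} = \sqrt{\left(\frac{188}{7117} + \frac{2636}{\frac{34328125}{64}}\right) - 20388} = \sqrt{\left(\frac{188}{7117} + 2636 \cdot \frac{64}{34328125}\right) - 20388} = \sqrt{\left(\frac{188}{7117} + \frac{168704}{34328125}\right) - 20388} = \sqrt{\frac{7654353868}{244313265625} - 20388} = \sqrt{- \frac{4981051205208632}{244313265625}} = \frac{2 i \sqrt{115212959639276960318}}{150346625}$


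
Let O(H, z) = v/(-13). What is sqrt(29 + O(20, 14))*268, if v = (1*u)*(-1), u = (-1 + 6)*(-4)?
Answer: 268*sqrt(4641)/13 ≈ 1404.4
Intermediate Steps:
u = -20 (u = 5*(-4) = -20)
v = 20 (v = (1*(-20))*(-1) = -20*(-1) = 20)
O(H, z) = -20/13 (O(H, z) = 20/(-13) = 20*(-1/13) = -20/13)
sqrt(29 + O(20, 14))*268 = sqrt(29 - 20/13)*268 = sqrt(357/13)*268 = (sqrt(4641)/13)*268 = 268*sqrt(4641)/13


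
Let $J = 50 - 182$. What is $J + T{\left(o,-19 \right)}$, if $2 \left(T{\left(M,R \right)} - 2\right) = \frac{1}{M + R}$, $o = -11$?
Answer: $- \frac{7801}{60} \approx -130.02$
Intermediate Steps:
$J = -132$ ($J = 50 - 182 = -132$)
$T{\left(M,R \right)} = 2 + \frac{1}{2 \left(M + R\right)}$
$J + T{\left(o,-19 \right)} = -132 + \frac{\frac{1}{2} + 2 \left(-11\right) + 2 \left(-19\right)}{-11 - 19} = -132 + \frac{\frac{1}{2} - 22 - 38}{-30} = -132 - - \frac{119}{60} = -132 + \frac{119}{60} = - \frac{7801}{60}$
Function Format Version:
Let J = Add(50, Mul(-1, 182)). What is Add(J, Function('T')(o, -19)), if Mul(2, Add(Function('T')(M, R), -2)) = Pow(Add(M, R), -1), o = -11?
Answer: Rational(-7801, 60) ≈ -130.02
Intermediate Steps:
J = -132 (J = Add(50, -182) = -132)
Function('T')(M, R) = Add(2, Mul(Rational(1, 2), Pow(Add(M, R), -1)))
Add(J, Function('T')(o, -19)) = Add(-132, Mul(Pow(Add(-11, -19), -1), Add(Rational(1, 2), Mul(2, -11), Mul(2, -19)))) = Add(-132, Mul(Pow(-30, -1), Add(Rational(1, 2), -22, -38))) = Add(-132, Mul(Rational(-1, 30), Rational(-119, 2))) = Add(-132, Rational(119, 60)) = Rational(-7801, 60)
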